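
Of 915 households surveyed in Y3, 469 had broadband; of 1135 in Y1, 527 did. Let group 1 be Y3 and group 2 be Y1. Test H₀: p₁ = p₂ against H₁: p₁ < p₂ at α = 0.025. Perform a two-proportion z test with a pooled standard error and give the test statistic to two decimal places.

z = 2.17

p̂₁ = 469/915 ≈ 0.51257, p̂₂ = 527/1135 ≈ 0.46432.
Pooled p̂ = (469+527)/(915+1135) = 996/2050 = 0.48585.
SE = √(0.2498 × 0.00197395) = 0.02221.
z = (0.51257 − 0.46432)/0.02221 = 0.04825/0.02221 = 2.17.
p-value = P(Z < 2.173) ≈ 0.9851, so at α = 0.025 we fail to reject H₀.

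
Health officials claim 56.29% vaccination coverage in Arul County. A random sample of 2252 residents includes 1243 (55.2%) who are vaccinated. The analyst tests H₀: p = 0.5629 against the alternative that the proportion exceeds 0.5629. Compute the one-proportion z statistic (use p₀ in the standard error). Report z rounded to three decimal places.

p̂ = 1243/2252 = 0.551954.
SE = √(p₀(1−p₀)/n) = √(0.24604/2252) = 0.010453.
z = (0.551954 − 0.5629)/0.010453 = -0.010946/0.010453 = -1.047.
p-value = P(Z > -1.047) ≈ 0.8525.

z = -1.047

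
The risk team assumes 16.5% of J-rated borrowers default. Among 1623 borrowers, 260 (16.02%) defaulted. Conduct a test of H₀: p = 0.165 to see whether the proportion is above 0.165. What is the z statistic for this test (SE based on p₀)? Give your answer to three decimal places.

p̂ = 260/1623 ≈ 0.16020.
Under H₀, SE = √(0.165·0.835/1623) = √(8.48891e-05) = 0.00921.
z = (0.16020 − 0.165)/0.00921 = -0.00480/0.00921 = -0.521.
p-value = P(Z > -0.521) ≈ 0.6989.

z = -0.521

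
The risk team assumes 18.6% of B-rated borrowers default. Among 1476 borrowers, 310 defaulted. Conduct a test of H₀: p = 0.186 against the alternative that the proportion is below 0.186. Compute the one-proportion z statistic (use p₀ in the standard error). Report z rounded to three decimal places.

p̂ = 310/1476 ≈ 0.21003.
Under H₀, SE = √(0.186·0.814/1476) = √(0.000102577) = 0.01013.
z = (0.21003 − 0.186)/0.01013 = 0.02403/0.01013 = 2.372.
p-value = P(Z < 2.372) ≈ 0.9912.

z = 2.372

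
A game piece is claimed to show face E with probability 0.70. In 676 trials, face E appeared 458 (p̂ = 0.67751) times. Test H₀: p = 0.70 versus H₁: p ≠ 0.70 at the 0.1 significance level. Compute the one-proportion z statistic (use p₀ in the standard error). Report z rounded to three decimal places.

z = -1.276

p̂ = 458/676 ≈ 0.67751.
Standard error under H₀: √(0.7×0.3/676) = 0.01763.
z = (0.67751 − 0.7)/0.01763 = -0.02249/0.01763 = -1.276.
Two-sided p-value ≈ 2·Φ(−1.276) = 0.2020. With α = 0.1, fail to reject H₀.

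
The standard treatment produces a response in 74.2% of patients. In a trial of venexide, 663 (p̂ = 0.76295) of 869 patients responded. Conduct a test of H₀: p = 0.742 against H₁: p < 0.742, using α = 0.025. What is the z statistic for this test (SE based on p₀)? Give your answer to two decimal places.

z = 1.41

p̂ = 663/869 = 0.7629.
SE = √(p₀(1−p₀)/n) = √(0.19144/869) = 0.0148.
z = (0.7629 − 0.742)/0.0148 = 0.0209/0.0148 = 1.41.
p-value = P(Z < 1.411) ≈ 0.9209; since p > α = 0.025, fail to reject H₀.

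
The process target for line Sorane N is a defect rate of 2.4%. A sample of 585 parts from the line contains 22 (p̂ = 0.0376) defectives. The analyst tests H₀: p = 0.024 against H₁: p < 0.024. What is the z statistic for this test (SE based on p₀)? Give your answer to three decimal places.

z = 2.150

p̂ = 22/585 ≈ 0.03761.
SE = √(p₀(1−p₀)/n) = √(0.023424/585) = 0.00633.
z = (0.03761 − 0.024)/0.00633 = 0.01361/0.00633 = 2.150.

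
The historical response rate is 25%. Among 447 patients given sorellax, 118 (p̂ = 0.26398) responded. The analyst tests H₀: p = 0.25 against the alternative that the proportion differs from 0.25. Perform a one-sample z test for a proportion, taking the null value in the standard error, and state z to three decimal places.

z = 0.683

p̂ = 118/447 = 0.26398.
SE = √(p₀(1−p₀)/n) = √(0.1875/447) = 0.02048.
z = (0.26398 − 0.25)/0.02048 = 0.01398/0.02048 = 0.683.
Two-sided p-value ≈ 2·Φ(−0.683) = 0.4948.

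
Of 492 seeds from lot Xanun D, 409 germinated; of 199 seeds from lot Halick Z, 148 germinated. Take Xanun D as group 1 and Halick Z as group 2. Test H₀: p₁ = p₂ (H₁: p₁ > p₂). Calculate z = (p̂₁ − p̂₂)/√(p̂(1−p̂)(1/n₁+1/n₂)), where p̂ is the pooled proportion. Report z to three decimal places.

p̂₁ = 409/492 ≈ 0.83130, p̂₂ = 148/199 ≈ 0.74372.
Pooled p̂ = (409+148)/(492+199) = 557/691 = 0.80608.
SE = √(0.156316 × 0.00705765) = 0.03321.
z = (0.83130 − 0.74372)/0.03321 = 0.08758/0.03321 = 2.637.
p-value = P(Z > 2.637) ≈ 0.0042.

z = 2.637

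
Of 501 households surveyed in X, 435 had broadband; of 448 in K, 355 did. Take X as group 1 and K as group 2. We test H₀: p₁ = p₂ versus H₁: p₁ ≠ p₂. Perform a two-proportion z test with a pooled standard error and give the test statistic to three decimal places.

p̂₁ = 435/501 ≈ 0.86826, p̂₂ = 355/448 ≈ 0.79241.
Pooled p̂ = (435+355)/(501+448) = 790/949 = 0.83246.
SE = √(0.139474 × 0.00422815) = 0.02428.
z = (0.86826 − 0.79241)/0.02428 = 0.07585/0.02428 = 3.124.
p-value = 2·P(Z > 3.124) ≈ 0.0018.

z = 3.124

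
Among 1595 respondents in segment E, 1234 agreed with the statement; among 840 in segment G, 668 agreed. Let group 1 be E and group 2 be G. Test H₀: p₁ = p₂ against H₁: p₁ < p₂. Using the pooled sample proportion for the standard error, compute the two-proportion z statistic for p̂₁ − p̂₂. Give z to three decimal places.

z = -1.224

p̂₁ = 1234/1595 ≈ 0.773668, p̂₂ = 668/840 ≈ 0.795238.
Pooled p̂ = (1234+668)/(1595+840) = 1902/2435 = 0.781109.
SE = √(p̂(1−p̂)(1/n₁+1/n₂)) = √(0.781109·0.218891·0.00181744) = √(0.000310741) = 0.017628.
z = (0.773668 − 0.795238)/0.017628 = -0.021570/0.017628 = -1.224.
p-value = P(Z < -1.224) ≈ 0.1105.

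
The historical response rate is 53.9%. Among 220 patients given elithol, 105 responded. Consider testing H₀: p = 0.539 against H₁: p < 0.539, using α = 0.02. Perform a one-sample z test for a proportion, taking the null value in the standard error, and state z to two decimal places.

z = -1.84

p̂ = 105/220 ≈ 0.4773.
Standard error under H₀: √(0.539×0.461/220) = 0.0336.
z = (0.4773 − 0.539)/0.0336 = -0.0617/0.0336 = -1.84.
p-value = P(Z < -1.837) ≈ 0.0331, so at α = 0.02 we fail to reject H₀.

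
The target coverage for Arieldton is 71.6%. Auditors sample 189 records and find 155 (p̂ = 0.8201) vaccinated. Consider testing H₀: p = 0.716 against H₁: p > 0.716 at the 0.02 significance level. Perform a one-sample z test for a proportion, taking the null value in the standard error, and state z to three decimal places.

p̂ = 155/189 = 0.82011.
SE = √(p₀(1−p₀)/n) = √(0.20334/189) = 0.03280.
z = (0.82011 − 0.716)/0.03280 = 0.10411/0.03280 = 3.174.
p-value = P(Z > 3.174) ≈ 0.0008, so at α = 0.02 we reject H₀.

z = 3.174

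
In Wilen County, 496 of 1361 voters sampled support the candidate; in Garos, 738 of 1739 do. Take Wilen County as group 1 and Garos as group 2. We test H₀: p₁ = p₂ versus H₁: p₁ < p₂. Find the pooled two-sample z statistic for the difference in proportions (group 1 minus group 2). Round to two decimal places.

p̂₁ = 496/1361 ≈ 0.36444, p̂₂ = 738/1739 ≈ 0.42438.
Pooled p̂ = (496+738)/(1361+1739) = 1234/3100 = 0.39806.
SE = √(0.239609 × 0.0013098) = 0.01772.
z = (0.36444 − 0.42438)/0.01772 = -0.05994/0.01772 = -3.38.

z = -3.38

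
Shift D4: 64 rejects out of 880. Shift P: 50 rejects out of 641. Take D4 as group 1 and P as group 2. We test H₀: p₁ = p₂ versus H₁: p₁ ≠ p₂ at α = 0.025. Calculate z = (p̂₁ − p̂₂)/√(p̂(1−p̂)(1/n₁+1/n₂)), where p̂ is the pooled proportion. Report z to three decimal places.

z = -0.386

p̂₁ = 64/880 ≈ 0.07273, p̂₂ = 50/641 ≈ 0.07800.
Pooled p̂ = (64+50)/(880+641) = 114/1521 = 0.07495.
SE = √(p̂(1−p̂)(1/n₁+1/n₂)) = √(0.07495·0.92505·0.00269643) = √(0.000186952) = 0.01367.
z = (0.07273 − 0.07800)/0.01367 = -0.00527/0.01367 = -0.386.
Two-sided p-value ≈ 2·Φ(−0.386) = 0.6996; since p > α = 0.025, fail to reject H₀.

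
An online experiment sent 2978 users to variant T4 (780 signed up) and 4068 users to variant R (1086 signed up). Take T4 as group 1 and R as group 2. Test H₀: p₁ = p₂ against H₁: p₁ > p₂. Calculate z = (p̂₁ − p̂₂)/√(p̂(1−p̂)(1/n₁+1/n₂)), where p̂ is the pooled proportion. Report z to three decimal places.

p̂₁ = 780/2978 = 0.26192, p̂₂ = 1086/4068 = 0.26696.
Pooled p̂ = (780+1086)/(2978+4068) = 1866/7046 = 0.26483.
SE = √(0.194696 × 0.000581617) = 0.01064.
z = (0.26192 − 0.26696)/0.01064 = -0.00504/0.01064 = -0.474.

z = -0.474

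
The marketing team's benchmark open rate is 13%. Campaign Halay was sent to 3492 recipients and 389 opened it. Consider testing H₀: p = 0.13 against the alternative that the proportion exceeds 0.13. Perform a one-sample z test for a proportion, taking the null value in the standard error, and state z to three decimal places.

z = -3.269

p̂ = 389/3492 ≈ 0.11140.
Standard error under H₀: √(0.13×0.87/3492) = 0.00569.
z = (0.11140 − 0.13)/0.00569 = -0.01860/0.00569 = -3.269.
p-value = P(Z > -3.269) ≈ 0.9995.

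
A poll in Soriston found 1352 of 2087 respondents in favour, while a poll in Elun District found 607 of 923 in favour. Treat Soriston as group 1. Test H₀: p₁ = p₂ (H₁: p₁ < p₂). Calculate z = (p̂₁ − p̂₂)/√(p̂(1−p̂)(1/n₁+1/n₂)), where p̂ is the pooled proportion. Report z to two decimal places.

z = -0.52

p̂₁ = 1352/2087 = 0.6478, p̂₂ = 607/923 = 0.6576.
Pooled p̂ = (1352+607)/(2087+923) = 1959/3010 = 0.6508.
SE = √(0.22725 × 0.00156258) = 0.0188.
z = (0.6478 − 0.6576)/0.0188 = -0.0098/0.0188 = -0.52.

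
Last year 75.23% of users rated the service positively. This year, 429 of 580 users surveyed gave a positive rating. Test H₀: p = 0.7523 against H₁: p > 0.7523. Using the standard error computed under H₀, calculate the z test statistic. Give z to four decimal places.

p̂ = 429/580 ≈ 0.739655.
SE = √(p₀(1−p₀)/n) = √(0.18634/580) = 0.017924.
z = (0.739655 − 0.7523)/0.017924 = -0.012645/0.017924 = -0.7055.
p-value = P(Z > -0.705) ≈ 0.7597.

z = -0.7055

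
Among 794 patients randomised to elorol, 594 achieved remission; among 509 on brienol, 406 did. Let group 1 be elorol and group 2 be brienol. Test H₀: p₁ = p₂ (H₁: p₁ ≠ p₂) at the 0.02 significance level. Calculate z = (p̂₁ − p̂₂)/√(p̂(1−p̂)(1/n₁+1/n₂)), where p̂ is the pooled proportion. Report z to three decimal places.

z = -2.065

p̂₁ = 594/794 ≈ 0.74811, p̂₂ = 406/509 ≈ 0.79764.
Pooled p̂ = (594+406)/(794+509) = 1000/1303 = 0.76746.
SE = √(0.178465 × 0.00322408) = 0.02399.
z = (0.74811 − 0.79764)/0.02399 = -0.04953/0.02399 = -2.065.
Two-sided p-value ≈ 2·Φ(−2.065) = 0.0389. With α = 0.02, fail to reject H₀.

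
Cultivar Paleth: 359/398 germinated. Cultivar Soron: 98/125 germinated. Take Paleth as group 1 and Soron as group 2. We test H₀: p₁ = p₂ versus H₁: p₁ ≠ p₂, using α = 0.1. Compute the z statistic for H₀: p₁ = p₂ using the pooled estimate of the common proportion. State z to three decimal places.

z = 3.466

p̂₁ = 359/398 ≈ 0.90201, p̂₂ = 98/125 ≈ 0.78400.
Pooled p̂ = (359+98)/(398+125) = 457/523 = 0.87380.
SE = √(p̂(1−p̂)(1/n₁+1/n₂)) = √(0.87380·0.12620·0.0105126) = √(0.00115922) = 0.03405.
z = (0.90201 − 0.78400)/0.03405 = 0.11801/0.03405 = 3.466.
p-value = 2·P(Z > 3.466) ≈ 0.0005. With α = 0.1, reject H₀.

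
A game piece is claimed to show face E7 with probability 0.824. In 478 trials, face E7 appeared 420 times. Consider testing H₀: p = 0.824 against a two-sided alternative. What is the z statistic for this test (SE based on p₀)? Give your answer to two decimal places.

z = 3.14

p̂ = 420/478 = 0.8787.
SE = √(p₀(1−p₀)/n) = √(0.14502/478) = 0.0174.
z = (0.8787 − 0.824)/0.0174 = 0.0547/0.0174 = 3.14.
Two-sided p-value ≈ 2·Φ(−3.138) = 0.0017.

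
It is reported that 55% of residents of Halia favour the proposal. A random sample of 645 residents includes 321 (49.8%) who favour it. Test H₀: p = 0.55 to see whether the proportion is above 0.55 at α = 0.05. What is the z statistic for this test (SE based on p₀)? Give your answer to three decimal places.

z = -2.671

p̂ = 321/645 = 0.49767.
Under H₀, SE = √(0.55·0.45/645) = √(0.000383721) = 0.01959.
z = (0.49767 − 0.55)/0.01959 = -0.05233/0.01959 = -2.671.
p-value = P(Z > -2.671) ≈ 0.9962, so at α = 0.05 we fail to reject H₀.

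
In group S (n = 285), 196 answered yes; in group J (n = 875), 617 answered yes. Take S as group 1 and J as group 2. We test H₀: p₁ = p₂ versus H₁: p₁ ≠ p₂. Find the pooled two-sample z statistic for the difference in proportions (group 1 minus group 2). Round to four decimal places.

p̂₁ = 196/285 = 0.687719, p̂₂ = 617/875 = 0.705143.
Pooled p̂ = (196+617)/(285+875) = 813/1160 = 0.700862.
SE = √(p̂(1−p̂)(1/n₁+1/n₂)) = √(0.700862·0.299138·0.00465163) = √(0.000975235) = 0.031229.
z = (0.687719 − 0.705143)/0.031229 = -0.017424/0.031229 = -0.5579.
Two-sided p-value ≈ 2·Φ(−0.558) = 0.5769.

z = -0.5579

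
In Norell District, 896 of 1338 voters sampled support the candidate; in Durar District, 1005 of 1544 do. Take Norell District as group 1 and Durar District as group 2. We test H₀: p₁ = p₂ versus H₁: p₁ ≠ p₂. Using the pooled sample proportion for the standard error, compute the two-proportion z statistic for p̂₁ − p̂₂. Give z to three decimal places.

p̂₁ = 896/1338 ≈ 0.66966, p̂₂ = 1005/1544 ≈ 0.65091.
Pooled p̂ = (896+1005)/(1338+1544) = 1901/2882 = 0.65961.
SE = √(0.224524 × 0.00139505) = 0.01770.
z = (0.66966 − 0.65091)/0.01770 = 0.01875/0.01770 = 1.059.
p-value = 2·P(Z > 1.059) ≈ 0.2894.

z = 1.059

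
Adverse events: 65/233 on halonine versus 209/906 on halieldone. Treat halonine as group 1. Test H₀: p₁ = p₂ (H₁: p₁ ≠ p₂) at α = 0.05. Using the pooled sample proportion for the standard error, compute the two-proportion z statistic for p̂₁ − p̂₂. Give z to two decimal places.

p̂₁ = 65/233 = 0.2790, p̂₂ = 209/906 = 0.2307.
Pooled p̂ = (65+209)/(233+906) = 274/1139 = 0.2406.
SE = √(0.182692 × 0.0053956) = 0.0314.
z = (0.2790 − 0.2307)/0.0314 = 0.0483/0.0314 = 1.54.
Two-sided p-value ≈ 2·Φ(−1.538) = 0.1241; since p > α = 0.05, fail to reject H₀.

z = 1.54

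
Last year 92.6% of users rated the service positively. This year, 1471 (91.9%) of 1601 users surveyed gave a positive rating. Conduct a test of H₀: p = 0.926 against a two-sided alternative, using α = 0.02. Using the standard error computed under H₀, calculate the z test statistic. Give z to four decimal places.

p̂ = 1471/1601 = 0.918801.
Standard error under H₀: √(0.926×0.074/1601) = 0.006542.
z = (0.918801 − 0.926)/0.006542 = -0.007199/0.006542 = -1.1004.
Two-sided p-value ≈ 2·Φ(−1.100) = 0.2711, so at α = 0.02 we fail to reject H₀.

z = -1.1004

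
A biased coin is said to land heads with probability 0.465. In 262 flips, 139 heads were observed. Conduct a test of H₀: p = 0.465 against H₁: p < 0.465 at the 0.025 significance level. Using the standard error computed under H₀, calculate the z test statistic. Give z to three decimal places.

p̂ = 139/262 ≈ 0.53053.
Standard error under H₀: √(0.465×0.535/262) = 0.03081.
z = (0.53053 − 0.465)/0.03081 = 0.06553/0.03081 = 2.127.
p-value = P(Z < 2.127) ≈ 0.9833; since p > α = 0.025, fail to reject H₀.

z = 2.127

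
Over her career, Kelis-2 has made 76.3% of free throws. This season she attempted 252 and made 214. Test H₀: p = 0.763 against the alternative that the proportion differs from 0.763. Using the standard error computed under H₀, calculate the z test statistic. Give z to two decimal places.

z = 3.22

p̂ = 214/252 = 0.8492.
Under H₀, SE = √(0.763·0.237/252) = √(0.000717583) = 0.0268.
z = (0.8492 − 0.763)/0.0268 = 0.0862/0.0268 = 3.22.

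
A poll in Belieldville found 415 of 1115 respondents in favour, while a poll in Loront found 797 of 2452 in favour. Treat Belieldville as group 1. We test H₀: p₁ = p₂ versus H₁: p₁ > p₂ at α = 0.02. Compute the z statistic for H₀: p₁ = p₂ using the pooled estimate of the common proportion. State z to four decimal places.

p̂₁ = 415/1115 = 0.372197, p̂₂ = 797/2452 = 0.325041.
Pooled p̂ = (415+797)/(1115+2452) = 1212/3567 = 0.339781.
SE = √(p̂(1−p̂)(1/n₁+1/n₂)) = √(0.339781·0.660219·0.00130469) = √(0.000292681) = 0.017108.
z = (0.372197 − 0.325041)/0.017108 = 0.047156/0.017108 = 2.7564.
p-value = P(Z > 2.756) ≈ 0.0029. With α = 0.02, reject H₀.

z = 2.7564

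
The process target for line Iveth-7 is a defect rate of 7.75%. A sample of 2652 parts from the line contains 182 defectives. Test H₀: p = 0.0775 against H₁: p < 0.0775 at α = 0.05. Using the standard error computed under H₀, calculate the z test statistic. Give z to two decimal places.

p̂ = 182/2652 = 0.0686.
Under H₀, SE = √(0.0775·0.9225/2652) = √(2.69584e-05) = 0.0052.
z = (0.0686 − 0.0775)/0.0052 = -0.0089/0.0052 = -1.71.
p-value = P(Z < -1.709) ≈ 0.0437; since p < α = 0.05, reject H₀.

z = -1.71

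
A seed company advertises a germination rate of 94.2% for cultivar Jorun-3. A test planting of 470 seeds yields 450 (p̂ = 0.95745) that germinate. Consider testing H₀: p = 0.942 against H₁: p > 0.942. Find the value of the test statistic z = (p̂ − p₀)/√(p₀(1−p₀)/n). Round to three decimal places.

p̂ = 450/470 ≈ 0.95745.
SE = √(p₀(1−p₀)/n) = √(0.054636/470) = 0.01078.
z = (0.95745 − 0.942)/0.01078 = 0.01545/0.01078 = 1.433.

z = 1.433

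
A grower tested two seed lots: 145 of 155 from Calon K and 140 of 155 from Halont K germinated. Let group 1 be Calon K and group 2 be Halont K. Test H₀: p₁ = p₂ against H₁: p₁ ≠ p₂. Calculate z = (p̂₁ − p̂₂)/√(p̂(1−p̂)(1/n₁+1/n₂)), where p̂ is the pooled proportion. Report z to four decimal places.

z = 1.0429

p̂₁ = 145/155 = 0.935484, p̂₂ = 140/155 = 0.903226.
Pooled p̂ = (145+140)/(155+155) = 285/310 = 0.919355.
SE = √(0.0741415 × 0.0129032) = 0.030930.
z = (0.935484 − 0.903226)/0.030930 = 0.032258/0.030930 = 1.0429.
Two-sided p-value ≈ 2·Φ(−1.043) = 0.2970.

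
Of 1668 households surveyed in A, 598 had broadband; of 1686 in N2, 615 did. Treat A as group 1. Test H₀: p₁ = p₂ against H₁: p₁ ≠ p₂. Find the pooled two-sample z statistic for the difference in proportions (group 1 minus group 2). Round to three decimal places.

p̂₁ = 598/1668 ≈ 0.35851, p̂₂ = 615/1686 ≈ 0.36477.
Pooled p̂ = (598+615)/(1668+1686) = 1213/3354 = 0.36166.
SE = √(p̂(1−p̂)(1/n₁+1/n₂)) = √(0.36166·0.63834·0.00119264) = √(0.000275335) = 0.01659.
z = (0.35851 − 0.36477)/0.01659 = -0.00626/0.01659 = -0.377.
Two-sided p-value ≈ 2·Φ(−0.377) = 0.7062.

z = -0.377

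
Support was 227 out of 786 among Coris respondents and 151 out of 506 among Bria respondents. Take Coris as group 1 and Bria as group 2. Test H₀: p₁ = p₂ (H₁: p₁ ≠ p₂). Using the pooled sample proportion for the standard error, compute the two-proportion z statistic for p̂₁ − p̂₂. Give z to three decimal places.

z = -0.371

p̂₁ = 227/786 = 0.28880, p̂₂ = 151/506 = 0.29842.
Pooled p̂ = (227+151)/(786+506) = 378/1292 = 0.29257.
SE = √(0.206973 × 0.00324855) = 0.02593.
z = (0.28880 − 0.29842)/0.02593 = -0.00962/0.02593 = -0.371.
Two-sided p-value ≈ 2·Φ(−0.371) = 0.7108.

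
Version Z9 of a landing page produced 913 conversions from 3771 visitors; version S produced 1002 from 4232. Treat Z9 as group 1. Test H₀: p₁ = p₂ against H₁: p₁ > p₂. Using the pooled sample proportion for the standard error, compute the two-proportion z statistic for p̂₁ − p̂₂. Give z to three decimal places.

z = 0.559

p̂₁ = 913/3771 = 0.24211, p̂₂ = 1002/4232 = 0.23677.
Pooled p̂ = (913+1002)/(3771+4232) = 1915/8003 = 0.23929.
SE = √(p̂(1−p̂)(1/n₁+1/n₂)) = √(0.23929·0.76071·0.000501477) = √(9.12827e-05) = 0.00955.
z = (0.24211 − 0.23677)/0.00955 = 0.00534/0.00955 = 0.559.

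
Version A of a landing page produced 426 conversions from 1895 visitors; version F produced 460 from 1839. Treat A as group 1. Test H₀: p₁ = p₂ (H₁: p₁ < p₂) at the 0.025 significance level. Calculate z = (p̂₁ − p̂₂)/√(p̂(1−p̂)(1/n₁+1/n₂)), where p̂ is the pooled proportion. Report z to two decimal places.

p̂₁ = 426/1895 = 0.2248, p̂₂ = 460/1839 = 0.2501.
Pooled p̂ = (426+460)/(1895+1839) = 886/3734 = 0.2373.
SE = √(0.180978 × 0.00107148) = 0.0139.
z = (0.2248 − 0.2501)/0.0139 = -0.0253/0.0139 = -1.82.
p-value = P(Z < -1.819) ≈ 0.0344, so at α = 0.025 we fail to reject H₀.

z = -1.82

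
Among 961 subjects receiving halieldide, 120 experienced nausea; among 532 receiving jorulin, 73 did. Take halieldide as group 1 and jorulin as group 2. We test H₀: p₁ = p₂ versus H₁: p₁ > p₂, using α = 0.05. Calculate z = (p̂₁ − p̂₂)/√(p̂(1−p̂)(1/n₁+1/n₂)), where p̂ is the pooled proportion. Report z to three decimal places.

p̂₁ = 120/961 = 0.12487, p̂₂ = 73/532 = 0.13722.
Pooled p̂ = (120+73)/(961+532) = 193/1493 = 0.12927.
SE = √(0.112559 × 0.00292028) = 0.01813.
z = (0.12487 − 0.13722)/0.01813 = -0.01235/0.01813 = -0.681.
p-value = P(Z > -0.681) ≈ 0.7521, so at α = 0.05 we fail to reject H₀.

z = -0.681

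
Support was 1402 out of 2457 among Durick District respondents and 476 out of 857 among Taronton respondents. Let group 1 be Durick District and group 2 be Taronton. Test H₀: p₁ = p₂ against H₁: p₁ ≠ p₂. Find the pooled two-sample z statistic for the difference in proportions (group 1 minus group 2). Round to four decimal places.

p̂₁ = 1402/2457 = 0.570615, p̂₂ = 476/857 = 0.555426.
Pooled p̂ = (1402+476)/(2457+857) = 1878/3314 = 0.566687.
SE = √(0.245553 × 0.00157386) = 0.019659.
z = (0.570615 − 0.555426)/0.019659 = 0.015189/0.019659 = 0.7726.
p-value = 2·P(Z > 0.773) ≈ 0.4397.

z = 0.7726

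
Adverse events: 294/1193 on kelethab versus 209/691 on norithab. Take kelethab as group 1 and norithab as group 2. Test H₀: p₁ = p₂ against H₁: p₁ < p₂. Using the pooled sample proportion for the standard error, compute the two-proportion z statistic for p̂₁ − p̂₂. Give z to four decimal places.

z = -2.6490

p̂₁ = 294/1193 ≈ 0.2464376, p̂₂ = 209/691 ≈ 0.3024602.
Pooled p̂ = (294+209)/(1193+691) = 503/1884 = 0.2669851.
SE = √(0.195704 × 0.0022854) = 0.0211486.
z = (0.2464376 − 0.3024602)/0.0211486 = -0.0560226/0.0211486 = -2.6490.
p-value = P(Z < -2.649) ≈ 0.0040.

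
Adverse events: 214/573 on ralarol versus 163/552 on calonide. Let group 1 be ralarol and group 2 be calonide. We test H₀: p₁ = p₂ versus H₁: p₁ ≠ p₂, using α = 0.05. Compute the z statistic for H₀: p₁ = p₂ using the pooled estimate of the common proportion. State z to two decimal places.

z = 2.78

p̂₁ = 214/573 = 0.37347, p̂₂ = 163/552 = 0.29529.
Pooled p̂ = (214+163)/(573+552) = 377/1125 = 0.33511.
SE = √(0.222812 × 0.00355679) = 0.02815.
z = (0.37347 − 0.29529)/0.02815 = 0.07818/0.02815 = 2.78.
p-value = 2·P(Z > 2.777) ≈ 0.0055, so at α = 0.05 we reject H₀.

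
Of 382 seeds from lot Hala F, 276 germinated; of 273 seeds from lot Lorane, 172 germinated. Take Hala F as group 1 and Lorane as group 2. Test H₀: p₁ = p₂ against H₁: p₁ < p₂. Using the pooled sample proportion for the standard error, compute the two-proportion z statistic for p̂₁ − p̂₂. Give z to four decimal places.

p̂₁ = 276/382 = 0.722513, p̂₂ = 172/273 = 0.630037.
Pooled p̂ = (276+172)/(382+273) = 448/655 = 0.683969.
SE = √(p̂(1−p̂)(1/n₁+1/n₂)) = √(0.683969·0.316031·0.0062808) = √(0.00135763) = 0.036846.
z = (0.722513 − 0.630037)/0.036846 = 0.092476/0.036846 = 2.5098.

z = 2.5098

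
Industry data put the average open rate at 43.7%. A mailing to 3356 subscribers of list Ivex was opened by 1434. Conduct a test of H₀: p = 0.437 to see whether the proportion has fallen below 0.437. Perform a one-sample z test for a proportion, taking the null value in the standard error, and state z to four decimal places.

p̂ = 1434/3356 = 0.4272944.
Under H₀, SE = √(0.437·0.563/3356) = √(7.33108e-05) = 0.0085622.
z = (0.4272944 − 0.437)/0.0085622 = -0.0097056/0.0085622 = -1.1335.

z = -1.1335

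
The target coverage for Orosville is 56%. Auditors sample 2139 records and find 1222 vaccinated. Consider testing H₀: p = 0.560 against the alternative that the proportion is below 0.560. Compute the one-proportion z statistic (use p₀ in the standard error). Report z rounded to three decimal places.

p̂ = 1222/2139 ≈ 0.57129.
Under H₀, SE = √(0.56·0.44/2139) = √(0.000115194) = 0.01073.
z = (0.57129 − 0.56)/0.01073 = 0.01129/0.01073 = 1.052.

z = 1.052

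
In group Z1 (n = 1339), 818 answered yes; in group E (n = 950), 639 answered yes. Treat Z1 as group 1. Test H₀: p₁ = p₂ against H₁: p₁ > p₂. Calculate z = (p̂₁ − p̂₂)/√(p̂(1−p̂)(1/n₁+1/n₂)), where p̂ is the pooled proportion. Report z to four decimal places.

p̂₁ = 818/1339 = 0.610904, p̂₂ = 639/950 = 0.672632.
Pooled p̂ = (818+639)/(1339+950) = 1457/2289 = 0.636522.
SE = √(p̂(1−p̂)(1/n₁+1/n₂)) = √(0.636522·0.363478·0.00179946) = √(0.000416325) = 0.020404.
z = (0.610904 − 0.672632)/0.020404 = -0.061728/0.020404 = -3.0253.

z = -3.0253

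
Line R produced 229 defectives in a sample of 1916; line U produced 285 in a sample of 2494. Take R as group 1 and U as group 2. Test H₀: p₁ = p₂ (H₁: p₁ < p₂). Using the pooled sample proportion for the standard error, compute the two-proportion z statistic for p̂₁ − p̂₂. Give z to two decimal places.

p̂₁ = 229/1916 ≈ 0.1195, p̂₂ = 285/2494 ≈ 0.1143.
Pooled p̂ = (229+285)/(1916+2494) = 514/4410 = 0.1166.
SE = √(0.102969 × 0.000922883) = 0.0097.
z = (0.1195 − 0.1143)/0.0097 = 0.0052/0.0097 = 0.54.
p-value = P(Z < 0.538) ≈ 0.7047.

z = 0.54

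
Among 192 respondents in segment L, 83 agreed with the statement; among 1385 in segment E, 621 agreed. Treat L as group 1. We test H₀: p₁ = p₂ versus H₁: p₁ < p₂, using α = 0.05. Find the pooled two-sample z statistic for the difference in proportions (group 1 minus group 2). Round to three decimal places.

p̂₁ = 83/192 ≈ 0.43229, p̂₂ = 621/1385 ≈ 0.44838.
Pooled p̂ = (83+621)/(192+1385) = 704/1577 = 0.44642.
SE = √(p̂(1−p̂)(1/n₁+1/n₂)) = √(0.44642·0.55358·0.00593035) = √(0.00146556) = 0.03828.
z = (0.43229 − 0.44838)/0.03828 = -0.01609/0.03828 = -0.420.
p-value = P(Z < -0.420) ≈ 0.3372; since p > α = 0.05, fail to reject H₀.

z = -0.420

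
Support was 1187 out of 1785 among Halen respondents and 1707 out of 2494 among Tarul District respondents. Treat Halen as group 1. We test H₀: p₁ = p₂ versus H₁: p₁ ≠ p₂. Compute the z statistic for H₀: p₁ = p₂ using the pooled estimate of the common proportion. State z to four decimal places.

p̂₁ = 1187/1785 ≈ 0.664986, p̂₂ = 1707/2494 ≈ 0.684443.
Pooled p̂ = (1187+1707)/(1785+2494) = 2894/4279 = 0.676326.
SE = √(0.218909 × 0.000961186) = 0.014506.
z = (0.664986 − 0.684443)/0.014506 = -0.019457/0.014506 = -1.3413.

z = -1.3413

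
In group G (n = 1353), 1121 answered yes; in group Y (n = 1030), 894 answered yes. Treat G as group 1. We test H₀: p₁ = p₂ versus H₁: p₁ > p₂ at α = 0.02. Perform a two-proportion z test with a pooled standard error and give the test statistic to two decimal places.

p̂₁ = 1121/1353 = 0.82853, p̂₂ = 894/1030 = 0.86796.
Pooled p̂ = (1121+894)/(1353+1030) = 2015/2383 = 0.84557.
SE = √(p̂(1−p̂)(1/n₁+1/n₂)) = √(0.84557·0.15443·0.00170997) = √(0.000223287) = 0.01494.
z = (0.82853 − 0.86796)/0.01494 = -0.03943/0.01494 = -2.64.
p-value = P(Z > -2.639) ≈ 0.9958, so at α = 0.02 we fail to reject H₀.

z = -2.64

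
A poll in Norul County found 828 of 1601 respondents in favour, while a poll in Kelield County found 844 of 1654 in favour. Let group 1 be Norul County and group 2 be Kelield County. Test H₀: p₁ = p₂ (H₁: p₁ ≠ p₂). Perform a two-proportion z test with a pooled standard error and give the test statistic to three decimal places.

z = 0.394

p̂₁ = 828/1601 ≈ 0.51718, p̂₂ = 844/1654 ≈ 0.51028.
Pooled p̂ = (828+844)/(1601+1654) = 1672/3255 = 0.51367.
SE = √(p̂(1−p̂)(1/n₁+1/n₂)) = √(0.51367·0.48633·0.0012292) = √(0.000307071) = 0.01752.
z = (0.51718 − 0.51028)/0.01752 = 0.00690/0.01752 = 0.394.
Two-sided p-value ≈ 2·Φ(−0.394) = 0.6938.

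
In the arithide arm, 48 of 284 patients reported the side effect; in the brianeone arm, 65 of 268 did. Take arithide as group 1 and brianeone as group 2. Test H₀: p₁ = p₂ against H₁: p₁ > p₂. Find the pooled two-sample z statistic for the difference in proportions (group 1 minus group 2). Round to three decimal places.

p̂₁ = 48/284 ≈ 0.16901, p̂₂ = 65/268 ≈ 0.24254.
Pooled p̂ = (48+65)/(284+268) = 113/552 = 0.20471.
SE = √(p̂(1−p̂)(1/n₁+1/n₂)) = √(0.20471·0.79529·0.00725247) = √(0.00118073) = 0.03436.
z = (0.16901 − 0.24254)/0.03436 = -0.07353/0.03436 = -2.140.
p-value = P(Z > -2.140) ≈ 0.9838.

z = -2.140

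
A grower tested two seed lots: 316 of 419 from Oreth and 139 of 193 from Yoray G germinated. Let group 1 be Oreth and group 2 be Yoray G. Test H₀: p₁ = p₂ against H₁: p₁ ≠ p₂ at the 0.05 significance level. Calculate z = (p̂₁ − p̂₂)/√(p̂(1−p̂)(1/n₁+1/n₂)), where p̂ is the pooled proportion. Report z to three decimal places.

z = 0.894

p̂₁ = 316/419 ≈ 0.75418, p̂₂ = 139/193 ≈ 0.72021.
Pooled p̂ = (316+139)/(419+193) = 455/612 = 0.74346.
SE = √(p̂(1−p̂)(1/n₁+1/n₂)) = √(0.74346·0.25654·0.00756798) = √(0.00144341) = 0.03799.
z = (0.75418 − 0.72021)/0.03799 = 0.03397/0.03799 = 0.894.
Two-sided p-value ≈ 2·Φ(−0.894) = 0.3713. With α = 0.05, fail to reject H₀.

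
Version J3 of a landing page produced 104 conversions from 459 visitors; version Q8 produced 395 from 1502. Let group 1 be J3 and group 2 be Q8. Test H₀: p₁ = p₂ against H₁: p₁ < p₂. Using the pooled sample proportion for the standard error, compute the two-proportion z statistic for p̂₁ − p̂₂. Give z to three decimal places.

p̂₁ = 104/459 = 0.22658, p̂₂ = 395/1502 = 0.26298.
Pooled p̂ = (104+395)/(459+1502) = 499/1961 = 0.25446.
SE = √(0.189711 × 0.00284443) = 0.02323.
z = (0.22658 − 0.26298)/0.02323 = -0.03640/0.02323 = -1.567.

z = -1.567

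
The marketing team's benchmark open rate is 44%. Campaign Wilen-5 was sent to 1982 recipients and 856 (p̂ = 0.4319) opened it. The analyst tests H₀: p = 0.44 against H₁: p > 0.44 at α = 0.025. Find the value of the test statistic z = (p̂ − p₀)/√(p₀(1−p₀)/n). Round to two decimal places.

z = -0.73

p̂ = 856/1982 = 0.4319.
Standard error under H₀: √(0.44×0.56/1982) = 0.0111.
z = (0.4319 − 0.44)/0.0111 = -0.0081/0.0111 = -0.73.
p-value = P(Z > -0.728) ≈ 0.7666. With α = 0.025, fail to reject H₀.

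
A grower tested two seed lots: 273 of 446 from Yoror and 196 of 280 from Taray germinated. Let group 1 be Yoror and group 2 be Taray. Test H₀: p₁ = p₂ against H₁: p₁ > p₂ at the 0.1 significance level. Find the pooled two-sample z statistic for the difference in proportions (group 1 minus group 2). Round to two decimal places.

p̂₁ = 273/446 = 0.6121, p̂₂ = 196/280 = 0.7000.
Pooled p̂ = (273+196)/(446+280) = 469/726 = 0.6460.
SE = √(p̂(1−p̂)(1/n₁+1/n₂)) = √(0.6460·0.3540·0.00581358) = √(0.00132946) = 0.0365.
z = (0.6121 − 0.7000)/0.0365 = -0.0879/0.0365 = -2.41.
p-value = P(Z > -2.411) ≈ 0.9920; since p > α = 0.1, fail to reject H₀.

z = -2.41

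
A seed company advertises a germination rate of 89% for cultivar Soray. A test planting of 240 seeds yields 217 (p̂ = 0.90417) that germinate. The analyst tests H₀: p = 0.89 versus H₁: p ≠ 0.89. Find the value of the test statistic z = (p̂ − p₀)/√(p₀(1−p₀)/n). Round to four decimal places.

p̂ = 217/240 ≈ 0.904167.
SE = √(p₀(1−p₀)/n) = √(0.0979/240) = 0.020197.
z = (0.904167 − 0.89)/0.020197 = 0.014167/0.020197 = 0.7014.

z = 0.7014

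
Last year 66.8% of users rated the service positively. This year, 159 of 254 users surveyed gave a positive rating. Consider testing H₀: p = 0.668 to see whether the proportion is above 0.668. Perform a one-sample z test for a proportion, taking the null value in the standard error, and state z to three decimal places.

z = -1.422

p̂ = 159/254 = 0.62598.
Standard error under H₀: √(0.668×0.332/254) = 0.02955.
z = (0.62598 − 0.668)/0.02955 = -0.04202/0.02955 = -1.422.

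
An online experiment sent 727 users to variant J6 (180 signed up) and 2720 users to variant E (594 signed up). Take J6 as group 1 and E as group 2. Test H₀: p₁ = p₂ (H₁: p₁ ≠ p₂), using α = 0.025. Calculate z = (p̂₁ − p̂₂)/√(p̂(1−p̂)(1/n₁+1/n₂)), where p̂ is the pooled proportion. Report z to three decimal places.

z = 1.677

p̂₁ = 180/727 = 0.24759, p̂₂ = 594/2720 = 0.21838.
Pooled p̂ = (180+594)/(727+2720) = 774/3447 = 0.22454.
SE = √(0.174123 × 0.00174316) = 0.01742.
z = (0.24759 − 0.21838)/0.01742 = 0.02921/0.01742 = 1.677.
Two-sided p-value ≈ 2·Φ(−1.677) = 0.0936; since p > α = 0.025, fail to reject H₀.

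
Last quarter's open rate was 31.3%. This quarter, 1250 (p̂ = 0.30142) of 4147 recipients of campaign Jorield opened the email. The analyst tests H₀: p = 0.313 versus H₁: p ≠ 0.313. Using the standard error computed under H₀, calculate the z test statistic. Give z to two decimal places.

p̂ = 1250/4147 = 0.3014.
Standard error under H₀: √(0.313×0.687/4147) = 0.0072.
z = (0.3014 − 0.313)/0.0072 = -0.0116/0.0072 = -1.61.
Two-sided p-value ≈ 2·Φ(−1.608) = 0.1079.

z = -1.61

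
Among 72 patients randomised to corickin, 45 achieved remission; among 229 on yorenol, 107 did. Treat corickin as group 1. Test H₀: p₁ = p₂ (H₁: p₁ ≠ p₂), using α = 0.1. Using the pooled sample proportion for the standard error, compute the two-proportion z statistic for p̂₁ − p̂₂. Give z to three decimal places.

p̂₁ = 45/72 = 0.62500, p̂₂ = 107/229 = 0.46725.
Pooled p̂ = (45+107)/(72+229) = 152/301 = 0.50498.
SE = √(0.249975 × 0.0182557) = 0.06755.
z = (0.62500 − 0.46725)/0.06755 = 0.15775/0.06755 = 2.335.
p-value = 2·P(Z > 2.335) ≈ 0.0195; since p < α = 0.1, reject H₀.

z = 2.335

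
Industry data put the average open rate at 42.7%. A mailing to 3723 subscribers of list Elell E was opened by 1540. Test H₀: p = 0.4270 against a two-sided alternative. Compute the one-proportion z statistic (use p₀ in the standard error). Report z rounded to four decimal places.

p̂ = 1540/3723 ≈ 0.4136449.
SE = √(p₀(1−p₀)/n) = √(0.24467/3723) = 0.0081067.
z = (0.4136449 − 0.427)/0.0081067 = -0.0133551/0.0081067 = -1.6474.

z = -1.6474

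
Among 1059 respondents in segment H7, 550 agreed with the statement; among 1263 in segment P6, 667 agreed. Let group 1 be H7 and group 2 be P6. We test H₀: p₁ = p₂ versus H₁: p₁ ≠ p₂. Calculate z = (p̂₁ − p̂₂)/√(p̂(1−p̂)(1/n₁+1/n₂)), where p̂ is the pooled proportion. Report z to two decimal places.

p̂₁ = 550/1059 = 0.5194, p̂₂ = 667/1263 = 0.5281.
Pooled p̂ = (550+667)/(1059+1263) = 1217/2322 = 0.5241.
SE = √(p̂(1−p̂)(1/n₁+1/n₂)) = √(0.5241·0.4759·0.00173605) = √(0.000433003) = 0.0208.
z = (0.5194 − 0.5281)/0.0208 = -0.0087/0.0208 = -0.42.
Two-sided p-value ≈ 2·Φ(−0.420) = 0.6741.

z = -0.42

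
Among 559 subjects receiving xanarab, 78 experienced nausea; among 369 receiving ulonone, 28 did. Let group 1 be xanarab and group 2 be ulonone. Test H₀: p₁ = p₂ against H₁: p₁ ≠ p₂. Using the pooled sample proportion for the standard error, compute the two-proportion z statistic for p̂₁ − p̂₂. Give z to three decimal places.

z = 2.984

p̂₁ = 78/559 ≈ 0.139535, p̂₂ = 28/369 ≈ 0.075881.
Pooled p̂ = (78+28)/(559+369) = 106/928 = 0.114224.
SE = √(0.101177 × 0.00449894) = 0.021335.
z = (0.139535 − 0.075881)/0.021335 = 0.063654/0.021335 = 2.984.
Two-sided p-value ≈ 2·Φ(−2.984) = 0.0028.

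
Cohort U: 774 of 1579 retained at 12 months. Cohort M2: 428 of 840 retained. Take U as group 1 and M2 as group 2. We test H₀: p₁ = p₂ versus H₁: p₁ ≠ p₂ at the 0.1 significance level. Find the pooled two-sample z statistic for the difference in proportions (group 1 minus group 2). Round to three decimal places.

p̂₁ = 774/1579 = 0.49018, p̂₂ = 428/840 = 0.50952.
Pooled p̂ = (774+428)/(1579+840) = 1202/2419 = 0.49690.
SE = √(p̂(1−p̂)(1/n₁+1/n₂)) = √(0.49690·0.50310·0.00182379) = √(0.00045593) = 0.02135.
z = (0.49018 − 0.50952)/0.02135 = -0.01934/0.02135 = -0.906.
Two-sided p-value ≈ 2·Φ(−0.906) = 0.3651, so at α = 0.1 we fail to reject H₀.

z = -0.906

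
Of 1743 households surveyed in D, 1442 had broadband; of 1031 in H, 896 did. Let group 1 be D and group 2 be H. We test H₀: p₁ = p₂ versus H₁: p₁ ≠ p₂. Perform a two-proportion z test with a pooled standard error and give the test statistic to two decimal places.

p̂₁ = 1442/1743 ≈ 0.8273, p̂₂ = 896/1031 ≈ 0.8691.
Pooled p̂ = (1442+896)/(1743+1031) = 2338/2774 = 0.8428.
SE = √(0.13247 × 0.00154366) = 0.0143.
z = (0.8273 − 0.8691)/0.0143 = -0.0418/0.0143 = -2.92.

z = -2.92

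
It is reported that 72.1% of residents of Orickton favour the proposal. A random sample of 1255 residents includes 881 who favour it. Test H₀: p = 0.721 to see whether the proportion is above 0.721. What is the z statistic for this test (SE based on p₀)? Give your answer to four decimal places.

p̂ = 881/1255 ≈ 0.701992.
SE = √(p₀(1−p₀)/n) = √(0.20116/1255) = 0.012660.
z = (0.701992 − 0.721)/0.012660 = -0.019008/0.012660 = -1.5014.

z = -1.5014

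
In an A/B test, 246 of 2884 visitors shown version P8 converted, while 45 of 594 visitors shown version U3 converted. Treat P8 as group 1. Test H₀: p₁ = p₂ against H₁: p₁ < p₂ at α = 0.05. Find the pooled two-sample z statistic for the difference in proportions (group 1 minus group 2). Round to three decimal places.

z = 0.765

p̂₁ = 246/2884 ≈ 0.085298, p̂₂ = 45/594 ≈ 0.075758.
Pooled p̂ = (246+45)/(2884+594) = 291/3478 = 0.083669.
SE = √(p̂(1−p̂)(1/n₁+1/n₂)) = √(0.083669·0.916331·0.00203024) = √(0.000155655) = 0.012476.
z = (0.085298 − 0.075758)/0.012476 = 0.009540/0.012476 = 0.765.
p-value = P(Z < 0.765) ≈ 0.7778; since p > α = 0.05, fail to reject H₀.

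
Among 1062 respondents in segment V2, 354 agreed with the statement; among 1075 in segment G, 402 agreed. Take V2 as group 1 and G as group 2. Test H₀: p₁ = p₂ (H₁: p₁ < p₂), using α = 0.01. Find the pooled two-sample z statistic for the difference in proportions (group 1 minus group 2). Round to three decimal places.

p̂₁ = 354/1062 = 0.333333, p̂₂ = 402/1075 = 0.373953.
Pooled p̂ = (354+402)/(1062+1075) = 756/2137 = 0.353767.
SE = √(p̂(1−p̂)(1/n₁+1/n₂)) = √(0.353767·0.646233·0.00187185) = √(0.000427935) = 0.020687.
z = (0.333333 − 0.373953)/0.020687 = -0.040620/0.020687 = -1.964.
p-value = P(Z < -1.964) ≈ 0.0248. With α = 0.01, fail to reject H₀.

z = -1.964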